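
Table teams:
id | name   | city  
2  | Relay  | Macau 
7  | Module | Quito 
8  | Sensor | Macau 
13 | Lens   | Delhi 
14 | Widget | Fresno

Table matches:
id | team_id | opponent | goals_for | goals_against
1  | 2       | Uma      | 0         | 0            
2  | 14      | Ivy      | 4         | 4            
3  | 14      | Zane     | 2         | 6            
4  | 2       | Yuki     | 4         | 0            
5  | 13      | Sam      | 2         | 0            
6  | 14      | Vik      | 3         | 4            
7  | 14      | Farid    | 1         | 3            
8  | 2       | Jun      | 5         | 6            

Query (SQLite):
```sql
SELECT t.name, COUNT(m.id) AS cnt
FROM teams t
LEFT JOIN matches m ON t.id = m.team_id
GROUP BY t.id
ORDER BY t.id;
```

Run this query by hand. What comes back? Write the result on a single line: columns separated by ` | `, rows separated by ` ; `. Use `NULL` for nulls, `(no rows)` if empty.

LEFT JOIN keeps every teams row; unmatched ones get NULL for matches columns.
Group by teams.id and compute COUNT(m.id). COUNT(col) of an all-NULL group is 0.
  2: ids {1, 4, 8} → COUNT(m.id)=3
  7: ids {—} → COUNT(m.id)=0
  8: ids {—} → COUNT(m.id)=0
  13: ids {5} → COUNT(m.id)=1
  14: ids {2, 3, 6, 7} → COUNT(m.id)=4

Relay | 3 ; Module | 0 ; Sensor | 0 ; Lens | 1 ; Widget | 4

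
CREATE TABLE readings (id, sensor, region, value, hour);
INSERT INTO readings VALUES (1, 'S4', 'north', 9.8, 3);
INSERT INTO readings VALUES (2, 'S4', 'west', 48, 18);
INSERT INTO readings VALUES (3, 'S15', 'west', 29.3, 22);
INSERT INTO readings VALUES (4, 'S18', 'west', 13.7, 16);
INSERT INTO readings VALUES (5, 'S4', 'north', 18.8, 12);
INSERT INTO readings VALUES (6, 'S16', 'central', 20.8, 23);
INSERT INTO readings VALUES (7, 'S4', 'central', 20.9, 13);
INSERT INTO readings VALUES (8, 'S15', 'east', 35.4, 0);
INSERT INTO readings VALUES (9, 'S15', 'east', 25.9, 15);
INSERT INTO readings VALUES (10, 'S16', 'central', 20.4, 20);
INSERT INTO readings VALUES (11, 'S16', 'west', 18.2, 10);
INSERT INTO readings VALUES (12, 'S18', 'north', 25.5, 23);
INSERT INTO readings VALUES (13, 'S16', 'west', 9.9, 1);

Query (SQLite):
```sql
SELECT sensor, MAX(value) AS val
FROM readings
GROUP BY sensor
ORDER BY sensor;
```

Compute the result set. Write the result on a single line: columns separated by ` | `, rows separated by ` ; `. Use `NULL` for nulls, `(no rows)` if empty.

Partition readings by sensor; compute MAX(value) within each group.
  S15: ids {3, 8, 9} → MAX(value)=35.4
  S16: ids {6, 10, 11, 13} → MAX(value)=20.8
  S18: ids {4, 12} → MAX(value)=25.5
  S4: ids {1, 2, 5, 7} → MAX(value)=48

S15 | 35.4 ; S16 | 20.8 ; S18 | 25.5 ; S4 | 48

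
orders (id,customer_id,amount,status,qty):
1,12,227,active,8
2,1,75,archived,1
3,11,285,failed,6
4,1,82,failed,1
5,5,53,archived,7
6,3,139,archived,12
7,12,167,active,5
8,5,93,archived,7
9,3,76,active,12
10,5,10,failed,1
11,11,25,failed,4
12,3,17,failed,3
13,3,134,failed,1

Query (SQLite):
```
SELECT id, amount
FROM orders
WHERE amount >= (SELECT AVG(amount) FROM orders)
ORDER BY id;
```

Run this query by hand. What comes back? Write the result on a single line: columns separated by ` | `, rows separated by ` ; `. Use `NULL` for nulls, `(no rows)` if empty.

Scalar subquery: AVG(amount) over all orders rows = 106.384615 (≈; comparison uses full precision).
Keep rows where amount >= that value.

1 | 227 ; 3 | 285 ; 6 | 139 ; 7 | 167 ; 13 | 134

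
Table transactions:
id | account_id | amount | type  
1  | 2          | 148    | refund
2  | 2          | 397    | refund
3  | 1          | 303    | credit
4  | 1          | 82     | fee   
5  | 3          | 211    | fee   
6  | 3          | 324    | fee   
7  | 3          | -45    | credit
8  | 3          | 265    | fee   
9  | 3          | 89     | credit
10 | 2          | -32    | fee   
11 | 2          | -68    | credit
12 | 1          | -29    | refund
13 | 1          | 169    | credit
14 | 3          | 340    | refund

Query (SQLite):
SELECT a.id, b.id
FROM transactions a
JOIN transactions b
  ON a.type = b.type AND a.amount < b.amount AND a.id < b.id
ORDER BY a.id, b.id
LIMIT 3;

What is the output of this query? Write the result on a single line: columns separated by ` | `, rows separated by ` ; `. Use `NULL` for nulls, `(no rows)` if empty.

1 | 2 ; 1 | 14 ; 4 | 5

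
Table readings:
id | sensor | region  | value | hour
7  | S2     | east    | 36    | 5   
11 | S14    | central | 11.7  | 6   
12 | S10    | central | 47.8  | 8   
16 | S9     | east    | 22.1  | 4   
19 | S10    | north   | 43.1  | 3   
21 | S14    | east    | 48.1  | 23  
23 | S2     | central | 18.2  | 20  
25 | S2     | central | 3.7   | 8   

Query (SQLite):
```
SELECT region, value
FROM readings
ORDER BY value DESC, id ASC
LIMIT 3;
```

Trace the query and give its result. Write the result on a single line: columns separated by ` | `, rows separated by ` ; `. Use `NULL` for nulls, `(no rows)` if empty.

Sort by value desc, tiebreak id asc: (48.1, id=21), (47.8, id=12), (43.1, id=19), (36, id=7), (22.1, id=16), (18.2, id=23) …. Take first 3.

east | 48.1 ; central | 47.8 ; north | 43.1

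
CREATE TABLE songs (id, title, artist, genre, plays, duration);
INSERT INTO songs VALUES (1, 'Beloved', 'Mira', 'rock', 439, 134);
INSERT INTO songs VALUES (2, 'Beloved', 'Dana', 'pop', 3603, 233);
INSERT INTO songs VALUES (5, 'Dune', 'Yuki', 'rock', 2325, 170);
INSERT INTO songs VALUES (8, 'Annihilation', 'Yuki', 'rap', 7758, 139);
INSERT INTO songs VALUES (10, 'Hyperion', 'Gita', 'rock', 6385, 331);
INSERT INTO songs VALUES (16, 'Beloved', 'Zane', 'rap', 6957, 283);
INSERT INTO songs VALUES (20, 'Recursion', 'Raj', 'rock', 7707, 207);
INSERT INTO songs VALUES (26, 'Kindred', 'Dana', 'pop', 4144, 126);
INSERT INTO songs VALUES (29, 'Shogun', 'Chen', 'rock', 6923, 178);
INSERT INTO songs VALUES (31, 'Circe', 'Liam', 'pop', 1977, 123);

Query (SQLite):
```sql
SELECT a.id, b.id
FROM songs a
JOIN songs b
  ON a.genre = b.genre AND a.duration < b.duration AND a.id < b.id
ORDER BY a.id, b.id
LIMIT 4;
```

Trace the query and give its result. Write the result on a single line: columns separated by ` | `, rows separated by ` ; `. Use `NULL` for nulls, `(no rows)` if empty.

Pairs (a,b) with same genre, a.duration < b.duration, a.id < b.id.
genre groups: pop:{2,26,31} rap:{8,16} rock:{1,5,10,20,29}
Ordered by (a.id, b.id); first 4.

1 | 5 ; 1 | 10 ; 1 | 20 ; 1 | 29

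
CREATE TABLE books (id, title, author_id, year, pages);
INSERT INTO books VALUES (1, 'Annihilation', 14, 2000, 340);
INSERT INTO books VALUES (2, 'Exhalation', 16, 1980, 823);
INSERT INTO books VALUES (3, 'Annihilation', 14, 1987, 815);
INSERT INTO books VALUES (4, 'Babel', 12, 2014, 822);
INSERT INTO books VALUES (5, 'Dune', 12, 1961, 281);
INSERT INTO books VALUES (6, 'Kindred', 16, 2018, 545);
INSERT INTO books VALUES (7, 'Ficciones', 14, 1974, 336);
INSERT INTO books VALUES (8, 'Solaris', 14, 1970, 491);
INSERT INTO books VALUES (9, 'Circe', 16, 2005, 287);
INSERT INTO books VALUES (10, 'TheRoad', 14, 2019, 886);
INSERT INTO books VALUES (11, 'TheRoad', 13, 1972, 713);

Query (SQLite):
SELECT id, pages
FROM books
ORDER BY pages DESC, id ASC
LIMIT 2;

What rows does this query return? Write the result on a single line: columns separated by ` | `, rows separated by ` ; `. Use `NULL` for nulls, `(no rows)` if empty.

Sort by pages desc, tiebreak id asc: (886, id=10), (823, id=2), (822, id=4), (815, id=3), (713, id=11) …. Take first 2.

10 | 886 ; 2 | 823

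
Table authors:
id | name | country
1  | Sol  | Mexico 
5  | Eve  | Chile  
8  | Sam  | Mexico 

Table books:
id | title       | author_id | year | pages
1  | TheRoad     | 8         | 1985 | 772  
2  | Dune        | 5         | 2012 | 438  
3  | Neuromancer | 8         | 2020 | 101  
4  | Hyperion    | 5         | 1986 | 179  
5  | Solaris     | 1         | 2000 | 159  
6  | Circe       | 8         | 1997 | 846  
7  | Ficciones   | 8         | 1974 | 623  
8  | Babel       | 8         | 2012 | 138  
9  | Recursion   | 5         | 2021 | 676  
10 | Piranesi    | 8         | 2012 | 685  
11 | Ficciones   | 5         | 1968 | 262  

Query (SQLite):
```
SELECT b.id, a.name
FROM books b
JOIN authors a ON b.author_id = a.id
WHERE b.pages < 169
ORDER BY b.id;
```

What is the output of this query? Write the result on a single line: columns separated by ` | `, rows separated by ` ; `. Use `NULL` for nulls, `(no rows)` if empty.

3 | Sam ; 5 | Sol ; 8 | Sam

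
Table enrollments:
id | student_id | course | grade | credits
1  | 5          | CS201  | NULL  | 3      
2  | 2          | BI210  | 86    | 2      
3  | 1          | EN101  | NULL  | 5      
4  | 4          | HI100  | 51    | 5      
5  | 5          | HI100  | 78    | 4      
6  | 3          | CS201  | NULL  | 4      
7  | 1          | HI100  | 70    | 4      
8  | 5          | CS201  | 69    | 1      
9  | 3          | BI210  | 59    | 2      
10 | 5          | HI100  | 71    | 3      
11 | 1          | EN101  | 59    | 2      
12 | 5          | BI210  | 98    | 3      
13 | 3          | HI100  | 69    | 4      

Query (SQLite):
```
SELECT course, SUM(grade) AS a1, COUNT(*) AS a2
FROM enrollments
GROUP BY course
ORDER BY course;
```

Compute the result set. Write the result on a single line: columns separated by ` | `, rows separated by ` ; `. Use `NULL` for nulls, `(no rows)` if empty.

BI210 | 243 | 3 ; CS201 | 69 | 3 ; EN101 | 59 | 2 ; HI100 | 339 | 5

Group enrollments by course.
Per group compute: SUM(grade), COUNT(*).
  BI210: ids {2, 9, 12} → SUM(grade)=243, COUNT(*)=3
  CS201: ids {1, 6, 8} → SUM(grade)=69, COUNT(*)=3
  EN101: ids {3, 11} → SUM(grade)=59, COUNT(*)=2
  HI100: ids {4, 5, 7, 10, 13} → SUM(grade)=339, COUNT(*)=5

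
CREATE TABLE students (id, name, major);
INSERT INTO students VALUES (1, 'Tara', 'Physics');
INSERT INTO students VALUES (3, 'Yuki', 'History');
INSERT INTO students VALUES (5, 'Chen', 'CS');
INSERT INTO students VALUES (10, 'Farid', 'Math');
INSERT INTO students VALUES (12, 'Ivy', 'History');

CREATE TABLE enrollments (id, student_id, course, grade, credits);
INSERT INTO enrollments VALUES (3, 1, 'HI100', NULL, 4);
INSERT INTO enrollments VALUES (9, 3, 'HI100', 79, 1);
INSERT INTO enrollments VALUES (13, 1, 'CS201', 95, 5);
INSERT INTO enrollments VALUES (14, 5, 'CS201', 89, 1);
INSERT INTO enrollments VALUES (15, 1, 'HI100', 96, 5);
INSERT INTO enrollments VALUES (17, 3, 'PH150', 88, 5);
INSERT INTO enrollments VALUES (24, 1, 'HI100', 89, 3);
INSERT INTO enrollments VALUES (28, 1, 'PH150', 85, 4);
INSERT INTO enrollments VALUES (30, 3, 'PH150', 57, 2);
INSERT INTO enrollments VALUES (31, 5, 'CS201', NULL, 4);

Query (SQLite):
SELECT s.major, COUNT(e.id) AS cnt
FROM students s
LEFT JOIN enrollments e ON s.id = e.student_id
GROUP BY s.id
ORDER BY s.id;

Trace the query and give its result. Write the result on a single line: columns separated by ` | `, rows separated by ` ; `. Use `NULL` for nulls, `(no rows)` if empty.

LEFT JOIN keeps every students row; unmatched ones get NULL for enrollments columns.
Group by students.id and compute COUNT(e.id). COUNT(col) of an all-NULL group is 0.
  1: ids {3, 13, 15, 24, 28} → COUNT(e.id)=5
  3: ids {9, 17, 30} → COUNT(e.id)=3
  5: ids {14, 31} → COUNT(e.id)=2
  10: ids {—} → COUNT(e.id)=0
  12: ids {—} → COUNT(e.id)=0

Physics | 5 ; History | 3 ; CS | 2 ; Math | 0 ; History | 0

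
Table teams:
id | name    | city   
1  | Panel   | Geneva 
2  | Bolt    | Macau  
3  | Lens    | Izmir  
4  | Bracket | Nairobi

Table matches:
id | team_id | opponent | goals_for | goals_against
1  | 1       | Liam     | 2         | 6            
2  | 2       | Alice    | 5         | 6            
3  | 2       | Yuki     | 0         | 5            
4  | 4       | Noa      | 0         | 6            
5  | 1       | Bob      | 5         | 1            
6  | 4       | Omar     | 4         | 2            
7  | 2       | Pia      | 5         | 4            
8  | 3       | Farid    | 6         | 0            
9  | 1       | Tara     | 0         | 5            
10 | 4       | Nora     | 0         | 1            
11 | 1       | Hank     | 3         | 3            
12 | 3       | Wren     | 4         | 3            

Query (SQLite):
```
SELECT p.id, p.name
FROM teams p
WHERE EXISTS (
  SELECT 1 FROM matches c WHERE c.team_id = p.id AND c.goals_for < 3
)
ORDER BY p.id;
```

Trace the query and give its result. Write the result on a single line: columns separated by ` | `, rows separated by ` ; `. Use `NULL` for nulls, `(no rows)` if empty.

For each teams row, check whether any matches with matching team_id has goals_for < 3.
Keep rows where that is true.

1 | Panel ; 2 | Bolt ; 4 | Bracket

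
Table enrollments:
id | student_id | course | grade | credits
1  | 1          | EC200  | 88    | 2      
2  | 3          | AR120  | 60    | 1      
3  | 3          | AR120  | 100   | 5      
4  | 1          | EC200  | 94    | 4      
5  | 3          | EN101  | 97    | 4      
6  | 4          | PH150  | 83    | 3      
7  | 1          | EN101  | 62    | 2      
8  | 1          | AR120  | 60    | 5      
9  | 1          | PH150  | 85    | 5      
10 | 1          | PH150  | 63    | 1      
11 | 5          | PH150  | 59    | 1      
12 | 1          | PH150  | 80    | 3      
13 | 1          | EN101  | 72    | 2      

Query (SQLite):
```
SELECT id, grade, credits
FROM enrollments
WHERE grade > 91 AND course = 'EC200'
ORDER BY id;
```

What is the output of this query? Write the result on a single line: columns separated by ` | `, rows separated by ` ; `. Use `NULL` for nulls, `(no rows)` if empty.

grade > 91: ids {3, 4, 5}
course = 'EC200': ids {1, 4}
Combine with AND.

4 | 94 | 4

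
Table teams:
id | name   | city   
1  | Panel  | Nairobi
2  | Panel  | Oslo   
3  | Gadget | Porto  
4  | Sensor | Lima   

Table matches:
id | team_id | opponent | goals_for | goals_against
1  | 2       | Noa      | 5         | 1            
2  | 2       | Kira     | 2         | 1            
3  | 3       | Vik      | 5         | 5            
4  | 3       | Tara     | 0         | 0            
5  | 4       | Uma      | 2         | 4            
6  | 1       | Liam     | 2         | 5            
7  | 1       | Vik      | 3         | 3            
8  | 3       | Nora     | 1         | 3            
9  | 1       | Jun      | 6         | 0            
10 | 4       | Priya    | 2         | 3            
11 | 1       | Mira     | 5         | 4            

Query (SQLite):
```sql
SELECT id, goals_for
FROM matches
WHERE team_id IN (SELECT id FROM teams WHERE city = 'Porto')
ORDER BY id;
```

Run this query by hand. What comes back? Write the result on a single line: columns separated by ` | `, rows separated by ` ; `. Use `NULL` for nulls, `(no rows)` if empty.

Inner query: teams.id where city = 'Porto'.
Outer: keep matches rows whose team_id is in that set.
Inner query → {3}

3 | 5 ; 4 | 0 ; 8 | 1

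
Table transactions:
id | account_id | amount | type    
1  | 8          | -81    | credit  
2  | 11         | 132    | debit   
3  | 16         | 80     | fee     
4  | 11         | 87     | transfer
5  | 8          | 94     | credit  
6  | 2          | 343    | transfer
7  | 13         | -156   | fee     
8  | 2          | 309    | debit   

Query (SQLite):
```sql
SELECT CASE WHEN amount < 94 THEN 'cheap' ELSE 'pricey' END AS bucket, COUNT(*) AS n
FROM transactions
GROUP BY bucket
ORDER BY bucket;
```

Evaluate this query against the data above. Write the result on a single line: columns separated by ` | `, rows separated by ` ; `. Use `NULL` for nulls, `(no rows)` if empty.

cheap | 4 ; pricey | 4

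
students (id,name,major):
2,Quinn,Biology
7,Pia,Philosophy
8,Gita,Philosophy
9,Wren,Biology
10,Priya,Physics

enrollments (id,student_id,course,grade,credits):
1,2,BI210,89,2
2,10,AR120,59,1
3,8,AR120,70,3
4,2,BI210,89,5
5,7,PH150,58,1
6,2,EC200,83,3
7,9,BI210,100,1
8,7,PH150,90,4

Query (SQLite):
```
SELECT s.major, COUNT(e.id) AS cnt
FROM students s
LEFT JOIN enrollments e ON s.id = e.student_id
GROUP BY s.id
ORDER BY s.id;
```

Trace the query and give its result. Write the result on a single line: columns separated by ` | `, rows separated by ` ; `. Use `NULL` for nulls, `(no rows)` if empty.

Biology | 3 ; Philosophy | 2 ; Philosophy | 1 ; Biology | 1 ; Physics | 1

LEFT JOIN keeps every students row; unmatched ones get NULL for enrollments columns.
Group by students.id and compute COUNT(e.id). COUNT(col) of an all-NULL group is 0.
  2: ids {1, 4, 6} → COUNT(e.id)=3
  7: ids {5, 8} → COUNT(e.id)=2
  8: ids {3} → COUNT(e.id)=1
  9: ids {7} → COUNT(e.id)=1
  10: ids {2} → COUNT(e.id)=1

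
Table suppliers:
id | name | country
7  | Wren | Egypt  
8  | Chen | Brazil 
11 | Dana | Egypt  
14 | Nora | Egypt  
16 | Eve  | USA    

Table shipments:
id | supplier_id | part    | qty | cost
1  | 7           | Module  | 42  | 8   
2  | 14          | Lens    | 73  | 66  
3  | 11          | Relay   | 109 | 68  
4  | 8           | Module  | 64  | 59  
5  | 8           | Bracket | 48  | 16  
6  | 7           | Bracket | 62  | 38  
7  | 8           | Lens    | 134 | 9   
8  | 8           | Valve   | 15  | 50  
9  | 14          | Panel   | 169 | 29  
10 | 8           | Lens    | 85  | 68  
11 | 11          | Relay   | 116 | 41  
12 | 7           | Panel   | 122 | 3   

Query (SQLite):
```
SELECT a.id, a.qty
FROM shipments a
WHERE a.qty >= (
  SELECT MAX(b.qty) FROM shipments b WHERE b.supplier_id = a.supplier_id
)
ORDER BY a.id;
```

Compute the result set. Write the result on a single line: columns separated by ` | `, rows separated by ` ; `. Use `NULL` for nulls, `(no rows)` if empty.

For each shipments row a, compute MAX(qty) over rows sharing a.supplier_id.
Keep row a if a.qty >= that per-group MAX.
  supplier_id=7: MAX(qty) = 122
  supplier_id=8: MAX(qty) = 134
  supplier_id=11: MAX(qty) = 116
  supplier_id=14: MAX(qty) = 169

7 | 134 ; 9 | 169 ; 11 | 116 ; 12 | 122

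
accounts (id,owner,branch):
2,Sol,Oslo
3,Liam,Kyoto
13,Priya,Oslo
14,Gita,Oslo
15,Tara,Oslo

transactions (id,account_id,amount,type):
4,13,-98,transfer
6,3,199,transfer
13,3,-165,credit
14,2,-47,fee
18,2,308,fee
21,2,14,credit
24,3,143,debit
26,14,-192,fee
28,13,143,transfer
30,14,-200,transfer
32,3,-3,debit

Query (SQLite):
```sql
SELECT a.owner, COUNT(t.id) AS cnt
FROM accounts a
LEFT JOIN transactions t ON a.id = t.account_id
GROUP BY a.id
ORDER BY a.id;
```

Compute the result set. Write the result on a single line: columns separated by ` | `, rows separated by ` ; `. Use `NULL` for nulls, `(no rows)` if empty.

LEFT JOIN keeps every accounts row; unmatched ones get NULL for transactions columns.
Group by accounts.id and compute COUNT(t.id). COUNT(col) of an all-NULL group is 0.
  2: ids {14, 18, 21} → COUNT(t.id)=3
  3: ids {6, 13, 24, 32} → COUNT(t.id)=4
  13: ids {4, 28} → COUNT(t.id)=2
  14: ids {26, 30} → COUNT(t.id)=2
  15: ids {—} → COUNT(t.id)=0

Sol | 3 ; Liam | 4 ; Priya | 2 ; Gita | 2 ; Tara | 0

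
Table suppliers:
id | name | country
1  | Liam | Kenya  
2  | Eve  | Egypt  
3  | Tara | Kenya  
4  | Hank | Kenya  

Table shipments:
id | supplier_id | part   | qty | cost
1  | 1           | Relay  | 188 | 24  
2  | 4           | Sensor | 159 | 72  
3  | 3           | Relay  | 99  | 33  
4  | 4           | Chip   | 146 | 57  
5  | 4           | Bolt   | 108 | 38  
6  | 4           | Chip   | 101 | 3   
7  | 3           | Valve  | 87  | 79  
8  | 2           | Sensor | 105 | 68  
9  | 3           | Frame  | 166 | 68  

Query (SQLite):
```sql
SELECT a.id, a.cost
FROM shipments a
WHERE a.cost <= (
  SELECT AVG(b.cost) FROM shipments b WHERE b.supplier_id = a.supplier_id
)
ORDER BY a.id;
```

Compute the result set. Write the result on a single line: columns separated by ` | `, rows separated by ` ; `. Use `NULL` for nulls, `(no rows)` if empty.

For each shipments row a, compute AVG(cost) over rows sharing a.supplier_id.
Keep row a if a.cost <= that per-group AVG.
  supplier_id=1: AVG(cost) = 24.0
  supplier_id=2: AVG(cost) = 68.0
  supplier_id=3: AVG(cost) = 60.0
  supplier_id=4: AVG(cost) = 42.5

1 | 24 ; 3 | 33 ; 5 | 38 ; 6 | 3 ; 8 | 68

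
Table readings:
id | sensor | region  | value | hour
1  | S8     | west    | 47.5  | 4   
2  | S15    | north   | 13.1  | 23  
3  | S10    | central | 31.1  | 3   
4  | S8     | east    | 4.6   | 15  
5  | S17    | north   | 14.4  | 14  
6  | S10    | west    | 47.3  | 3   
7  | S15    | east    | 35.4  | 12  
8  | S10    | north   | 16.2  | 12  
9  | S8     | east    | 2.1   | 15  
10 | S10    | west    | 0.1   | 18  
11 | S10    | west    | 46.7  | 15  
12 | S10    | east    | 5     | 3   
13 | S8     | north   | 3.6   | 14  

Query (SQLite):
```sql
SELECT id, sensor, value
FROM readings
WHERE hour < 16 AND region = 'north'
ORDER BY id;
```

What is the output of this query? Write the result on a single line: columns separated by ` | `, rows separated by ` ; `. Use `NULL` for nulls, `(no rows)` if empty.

5 | S17 | 14.4 ; 8 | S10 | 16.2 ; 13 | S8 | 3.6

hour < 16: ids {1, 3, 4, 5, 6, 7, 8, 9, 11, 12, 13}
region = 'north': ids {2, 5, 8, 13}
Combine with AND.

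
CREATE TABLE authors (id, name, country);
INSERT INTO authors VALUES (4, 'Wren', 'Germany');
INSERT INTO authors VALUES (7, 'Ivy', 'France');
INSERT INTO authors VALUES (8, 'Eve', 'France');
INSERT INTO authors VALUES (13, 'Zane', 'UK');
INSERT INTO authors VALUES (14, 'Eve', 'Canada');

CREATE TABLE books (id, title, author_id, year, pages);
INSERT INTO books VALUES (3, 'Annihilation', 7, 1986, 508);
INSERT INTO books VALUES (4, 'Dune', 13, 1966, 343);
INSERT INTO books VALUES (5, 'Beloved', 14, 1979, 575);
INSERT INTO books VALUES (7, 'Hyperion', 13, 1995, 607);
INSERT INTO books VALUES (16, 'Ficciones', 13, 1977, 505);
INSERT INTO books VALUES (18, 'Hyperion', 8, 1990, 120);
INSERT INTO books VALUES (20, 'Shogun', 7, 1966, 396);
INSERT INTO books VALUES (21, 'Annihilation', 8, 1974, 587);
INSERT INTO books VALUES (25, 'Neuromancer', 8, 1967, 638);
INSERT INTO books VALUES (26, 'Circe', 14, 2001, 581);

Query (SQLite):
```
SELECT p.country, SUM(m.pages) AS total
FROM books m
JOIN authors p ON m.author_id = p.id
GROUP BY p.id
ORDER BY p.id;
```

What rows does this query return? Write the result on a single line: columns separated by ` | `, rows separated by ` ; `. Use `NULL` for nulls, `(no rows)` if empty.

Join each books row to its authors via author_id.
Group joined rows by authors.id; compute SUM(m.pages) per group.
  7: ids {3, 20} → SUM(m.pages)=904
  8: ids {18, 21, 25} → SUM(m.pages)=1345
  13: ids {4, 7, 16} → SUM(m.pages)=1455
  14: ids {5, 26} → SUM(m.pages)=1156

France | 904 ; France | 1345 ; UK | 1455 ; Canada | 1156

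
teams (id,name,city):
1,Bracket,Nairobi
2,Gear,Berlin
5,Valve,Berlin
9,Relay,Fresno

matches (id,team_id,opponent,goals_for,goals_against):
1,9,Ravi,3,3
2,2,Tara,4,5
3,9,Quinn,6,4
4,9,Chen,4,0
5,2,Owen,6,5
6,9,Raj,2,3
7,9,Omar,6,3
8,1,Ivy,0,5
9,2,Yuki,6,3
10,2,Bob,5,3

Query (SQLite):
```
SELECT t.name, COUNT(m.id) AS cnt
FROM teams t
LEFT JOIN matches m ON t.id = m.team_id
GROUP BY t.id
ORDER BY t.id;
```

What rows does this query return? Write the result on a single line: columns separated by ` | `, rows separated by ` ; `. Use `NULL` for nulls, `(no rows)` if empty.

LEFT JOIN keeps every teams row; unmatched ones get NULL for matches columns.
Group by teams.id and compute COUNT(m.id). COUNT(col) of an all-NULL group is 0.
  1: ids {8} → COUNT(m.id)=1
  2: ids {2, 5, 9, 10} → COUNT(m.id)=4
  5: ids {—} → COUNT(m.id)=0
  9: ids {1, 3, 4, 6, 7} → COUNT(m.id)=5

Bracket | 1 ; Gear | 4 ; Valve | 0 ; Relay | 5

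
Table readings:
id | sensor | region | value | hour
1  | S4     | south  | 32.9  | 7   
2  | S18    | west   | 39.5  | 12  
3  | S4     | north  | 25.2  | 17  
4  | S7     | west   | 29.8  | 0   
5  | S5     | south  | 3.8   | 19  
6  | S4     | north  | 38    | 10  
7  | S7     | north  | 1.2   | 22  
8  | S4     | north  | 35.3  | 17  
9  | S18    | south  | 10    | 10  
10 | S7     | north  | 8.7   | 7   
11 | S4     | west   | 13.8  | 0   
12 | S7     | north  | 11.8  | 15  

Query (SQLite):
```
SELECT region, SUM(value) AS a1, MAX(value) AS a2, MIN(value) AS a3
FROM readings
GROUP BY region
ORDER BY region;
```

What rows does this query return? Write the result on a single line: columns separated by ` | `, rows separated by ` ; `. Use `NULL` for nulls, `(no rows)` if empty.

Group readings by region.
Per group compute: SUM(value), MAX(value), MIN(value).
  north: ids {3, 6, 7, 8, 10, 12} → SUM(value)=120.2, MAX(value)=38, MIN(value)=1.2
  south: ids {1, 5, 9} → SUM(value)=46.7, MAX(value)=32.9, MIN(value)=3.8
  west: ids {2, 4, 11} → SUM(value)=83.1, MAX(value)=39.5, MIN(value)=13.8

north | 120.2 | 38 | 1.2 ; south | 46.7 | 32.9 | 3.8 ; west | 83.1 | 39.5 | 13.8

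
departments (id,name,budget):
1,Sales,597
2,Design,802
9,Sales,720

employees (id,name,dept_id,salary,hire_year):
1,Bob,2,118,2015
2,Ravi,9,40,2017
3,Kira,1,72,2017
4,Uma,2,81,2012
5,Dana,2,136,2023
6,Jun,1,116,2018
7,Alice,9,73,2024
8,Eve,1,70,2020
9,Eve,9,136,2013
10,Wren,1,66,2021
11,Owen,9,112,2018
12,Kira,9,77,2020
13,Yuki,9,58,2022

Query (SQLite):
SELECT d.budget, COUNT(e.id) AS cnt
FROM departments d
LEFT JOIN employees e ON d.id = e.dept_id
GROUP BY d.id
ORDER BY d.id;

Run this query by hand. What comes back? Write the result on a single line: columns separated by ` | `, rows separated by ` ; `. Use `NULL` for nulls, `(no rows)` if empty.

597 | 4 ; 802 | 3 ; 720 | 6

LEFT JOIN keeps every departments row; unmatched ones get NULL for employees columns.
Group by departments.id and compute COUNT(e.id). COUNT(col) of an all-NULL group is 0.
  1: ids {3, 6, 8, 10} → COUNT(e.id)=4
  2: ids {1, 4, 5} → COUNT(e.id)=3
  9: ids {2, 7, 9, 11, 12, 13} → COUNT(e.id)=6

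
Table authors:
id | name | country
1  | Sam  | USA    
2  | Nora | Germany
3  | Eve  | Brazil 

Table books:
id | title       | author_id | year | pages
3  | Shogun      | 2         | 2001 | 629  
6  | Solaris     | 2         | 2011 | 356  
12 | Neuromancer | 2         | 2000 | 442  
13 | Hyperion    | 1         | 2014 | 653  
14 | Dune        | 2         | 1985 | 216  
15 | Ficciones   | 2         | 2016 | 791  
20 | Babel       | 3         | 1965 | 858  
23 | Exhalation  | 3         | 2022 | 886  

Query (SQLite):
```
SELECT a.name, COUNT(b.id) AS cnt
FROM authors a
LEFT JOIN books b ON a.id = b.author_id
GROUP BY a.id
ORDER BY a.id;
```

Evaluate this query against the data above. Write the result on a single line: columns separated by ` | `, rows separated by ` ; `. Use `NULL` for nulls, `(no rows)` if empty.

Sam | 1 ; Nora | 5 ; Eve | 2

LEFT JOIN keeps every authors row; unmatched ones get NULL for books columns.
Group by authors.id and compute COUNT(b.id). COUNT(col) of an all-NULL group is 0.
  1: ids {13} → COUNT(b.id)=1
  2: ids {3, 6, 12, 14, 15} → COUNT(b.id)=5
  3: ids {20, 23} → COUNT(b.id)=2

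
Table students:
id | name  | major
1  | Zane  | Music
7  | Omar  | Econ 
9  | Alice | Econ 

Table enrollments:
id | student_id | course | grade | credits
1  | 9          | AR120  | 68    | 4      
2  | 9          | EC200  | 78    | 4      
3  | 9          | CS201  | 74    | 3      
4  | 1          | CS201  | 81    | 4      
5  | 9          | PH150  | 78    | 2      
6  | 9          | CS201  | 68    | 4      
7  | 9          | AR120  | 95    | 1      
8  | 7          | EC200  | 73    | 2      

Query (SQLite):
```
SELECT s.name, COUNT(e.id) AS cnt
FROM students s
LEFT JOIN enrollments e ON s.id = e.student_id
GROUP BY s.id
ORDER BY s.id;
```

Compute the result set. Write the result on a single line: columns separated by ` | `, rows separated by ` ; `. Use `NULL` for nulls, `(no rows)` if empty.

LEFT JOIN keeps every students row; unmatched ones get NULL for enrollments columns.
Group by students.id and compute COUNT(e.id). COUNT(col) of an all-NULL group is 0.
  1: ids {4} → COUNT(e.id)=1
  7: ids {8} → COUNT(e.id)=1
  9: ids {1, 2, 3, 5, 6, 7} → COUNT(e.id)=6

Zane | 1 ; Omar | 1 ; Alice | 6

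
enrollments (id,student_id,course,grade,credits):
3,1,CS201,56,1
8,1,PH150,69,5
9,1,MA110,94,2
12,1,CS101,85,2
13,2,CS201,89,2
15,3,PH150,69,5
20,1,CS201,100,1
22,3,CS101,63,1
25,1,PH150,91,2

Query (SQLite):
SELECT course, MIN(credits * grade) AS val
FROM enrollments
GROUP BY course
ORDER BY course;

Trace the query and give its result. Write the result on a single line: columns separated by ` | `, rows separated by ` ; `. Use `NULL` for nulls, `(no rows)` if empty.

CS101 | 63 ; CS201 | 56 ; MA110 | 188 ; PH150 | 182

For each row compute credits * grade.
Group by course; take MIN of the expression per group.
  CS101: ids {12, 22} → MIN(credits * grade)=63
  CS201: ids {3, 13, 20} → MIN(credits * grade)=56
  MA110: ids {9} → MIN(credits * grade)=188
  PH150: ids {8, 15, 25} → MIN(credits * grade)=182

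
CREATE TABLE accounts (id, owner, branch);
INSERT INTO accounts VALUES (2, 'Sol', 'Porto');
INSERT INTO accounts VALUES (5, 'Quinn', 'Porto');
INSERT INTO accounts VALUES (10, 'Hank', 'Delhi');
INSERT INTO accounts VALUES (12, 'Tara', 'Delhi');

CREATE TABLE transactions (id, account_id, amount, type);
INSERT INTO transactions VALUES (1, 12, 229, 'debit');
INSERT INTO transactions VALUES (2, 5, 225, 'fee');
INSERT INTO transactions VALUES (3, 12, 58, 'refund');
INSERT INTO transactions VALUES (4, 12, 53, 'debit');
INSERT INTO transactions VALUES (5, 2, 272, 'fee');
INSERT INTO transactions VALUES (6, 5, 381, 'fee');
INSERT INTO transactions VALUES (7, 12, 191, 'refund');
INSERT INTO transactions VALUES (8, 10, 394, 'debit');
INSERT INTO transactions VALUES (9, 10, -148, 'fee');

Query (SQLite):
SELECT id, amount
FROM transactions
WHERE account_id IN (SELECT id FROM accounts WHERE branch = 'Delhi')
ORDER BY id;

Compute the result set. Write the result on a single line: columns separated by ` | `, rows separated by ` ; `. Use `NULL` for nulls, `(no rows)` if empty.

1 | 229 ; 3 | 58 ; 4 | 53 ; 7 | 191 ; 8 | 394 ; 9 | -148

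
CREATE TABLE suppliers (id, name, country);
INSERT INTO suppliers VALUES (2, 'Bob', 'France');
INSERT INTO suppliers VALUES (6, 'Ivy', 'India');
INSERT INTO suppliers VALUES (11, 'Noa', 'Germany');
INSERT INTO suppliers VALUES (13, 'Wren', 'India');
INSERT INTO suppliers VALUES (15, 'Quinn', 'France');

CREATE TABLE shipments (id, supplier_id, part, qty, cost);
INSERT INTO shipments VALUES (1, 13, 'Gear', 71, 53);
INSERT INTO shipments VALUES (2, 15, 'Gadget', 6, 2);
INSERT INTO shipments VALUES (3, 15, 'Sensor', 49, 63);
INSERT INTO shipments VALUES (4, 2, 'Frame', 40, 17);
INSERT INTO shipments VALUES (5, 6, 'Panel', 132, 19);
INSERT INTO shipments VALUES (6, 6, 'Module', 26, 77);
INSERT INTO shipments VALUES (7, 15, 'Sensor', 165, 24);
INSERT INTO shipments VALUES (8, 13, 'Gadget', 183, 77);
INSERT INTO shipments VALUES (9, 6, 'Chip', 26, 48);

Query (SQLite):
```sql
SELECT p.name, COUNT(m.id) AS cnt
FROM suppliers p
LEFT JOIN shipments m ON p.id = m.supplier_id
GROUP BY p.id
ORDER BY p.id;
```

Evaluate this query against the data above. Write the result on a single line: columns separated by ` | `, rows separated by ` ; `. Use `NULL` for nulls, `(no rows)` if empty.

Bob | 1 ; Ivy | 3 ; Noa | 0 ; Wren | 2 ; Quinn | 3

LEFT JOIN keeps every suppliers row; unmatched ones get NULL for shipments columns.
Group by suppliers.id and compute COUNT(m.id). COUNT(col) of an all-NULL group is 0.
  2: ids {4} → COUNT(m.id)=1
  6: ids {5, 6, 9} → COUNT(m.id)=3
  11: ids {—} → COUNT(m.id)=0
  13: ids {1, 8} → COUNT(m.id)=2
  15: ids {2, 3, 7} → COUNT(m.id)=3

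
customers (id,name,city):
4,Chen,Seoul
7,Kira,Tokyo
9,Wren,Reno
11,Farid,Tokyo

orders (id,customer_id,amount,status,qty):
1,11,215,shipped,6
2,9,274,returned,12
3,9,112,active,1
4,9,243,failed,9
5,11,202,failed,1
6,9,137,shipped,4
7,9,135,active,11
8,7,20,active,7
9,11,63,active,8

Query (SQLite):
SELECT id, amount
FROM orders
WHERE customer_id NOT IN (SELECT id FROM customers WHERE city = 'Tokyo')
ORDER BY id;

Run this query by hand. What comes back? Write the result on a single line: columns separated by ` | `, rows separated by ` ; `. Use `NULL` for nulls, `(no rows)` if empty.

Inner query: customers.id where city = 'Tokyo'.
Outer: keep orders rows whose customer_id is not in that set.
Inner query → {7, 11}

2 | 274 ; 3 | 112 ; 4 | 243 ; 6 | 137 ; 7 | 135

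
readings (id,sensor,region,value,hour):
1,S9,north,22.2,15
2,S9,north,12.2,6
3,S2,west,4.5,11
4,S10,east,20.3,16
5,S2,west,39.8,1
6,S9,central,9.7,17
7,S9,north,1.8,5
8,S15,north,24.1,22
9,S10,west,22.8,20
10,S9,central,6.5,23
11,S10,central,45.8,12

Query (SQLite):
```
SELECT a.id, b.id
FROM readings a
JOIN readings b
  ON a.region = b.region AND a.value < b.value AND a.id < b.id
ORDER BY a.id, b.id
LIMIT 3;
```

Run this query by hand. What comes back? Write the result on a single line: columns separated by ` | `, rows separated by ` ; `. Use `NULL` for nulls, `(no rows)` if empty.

1 | 8 ; 2 | 8 ; 3 | 5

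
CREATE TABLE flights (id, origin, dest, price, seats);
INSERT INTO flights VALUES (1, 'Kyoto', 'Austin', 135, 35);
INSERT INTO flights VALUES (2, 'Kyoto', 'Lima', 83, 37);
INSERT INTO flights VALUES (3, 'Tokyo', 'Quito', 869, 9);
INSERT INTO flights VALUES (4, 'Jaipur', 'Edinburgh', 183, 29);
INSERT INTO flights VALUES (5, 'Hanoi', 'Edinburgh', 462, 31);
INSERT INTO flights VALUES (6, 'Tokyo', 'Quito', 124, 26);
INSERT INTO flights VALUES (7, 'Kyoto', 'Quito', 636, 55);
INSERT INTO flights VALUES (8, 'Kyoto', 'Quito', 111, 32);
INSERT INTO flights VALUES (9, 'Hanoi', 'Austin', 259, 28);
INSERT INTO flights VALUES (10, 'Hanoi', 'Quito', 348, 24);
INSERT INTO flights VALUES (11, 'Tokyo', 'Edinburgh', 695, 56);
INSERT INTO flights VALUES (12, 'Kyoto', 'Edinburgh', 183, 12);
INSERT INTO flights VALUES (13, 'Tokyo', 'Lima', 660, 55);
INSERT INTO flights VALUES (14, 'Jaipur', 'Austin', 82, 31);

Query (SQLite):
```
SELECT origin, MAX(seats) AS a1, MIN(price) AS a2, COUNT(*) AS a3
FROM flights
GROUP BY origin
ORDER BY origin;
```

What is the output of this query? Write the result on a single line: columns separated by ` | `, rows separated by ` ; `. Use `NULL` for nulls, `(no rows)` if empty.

Hanoi | 31 | 259 | 3 ; Jaipur | 31 | 82 | 2 ; Kyoto | 55 | 83 | 5 ; Tokyo | 56 | 124 | 4

Group flights by origin.
Per group compute: MAX(seats), MIN(price), COUNT(*).
  Hanoi: ids {5, 9, 10} → MAX(seats)=31, MIN(price)=259, COUNT(*)=3
  Jaipur: ids {4, 14} → MAX(seats)=31, MIN(price)=82, COUNT(*)=2
  Kyoto: ids {1, 2, 7, 8, 12} → MAX(seats)=55, MIN(price)=83, COUNT(*)=5
  Tokyo: ids {3, 6, 11, 13} → MAX(seats)=56, MIN(price)=124, COUNT(*)=4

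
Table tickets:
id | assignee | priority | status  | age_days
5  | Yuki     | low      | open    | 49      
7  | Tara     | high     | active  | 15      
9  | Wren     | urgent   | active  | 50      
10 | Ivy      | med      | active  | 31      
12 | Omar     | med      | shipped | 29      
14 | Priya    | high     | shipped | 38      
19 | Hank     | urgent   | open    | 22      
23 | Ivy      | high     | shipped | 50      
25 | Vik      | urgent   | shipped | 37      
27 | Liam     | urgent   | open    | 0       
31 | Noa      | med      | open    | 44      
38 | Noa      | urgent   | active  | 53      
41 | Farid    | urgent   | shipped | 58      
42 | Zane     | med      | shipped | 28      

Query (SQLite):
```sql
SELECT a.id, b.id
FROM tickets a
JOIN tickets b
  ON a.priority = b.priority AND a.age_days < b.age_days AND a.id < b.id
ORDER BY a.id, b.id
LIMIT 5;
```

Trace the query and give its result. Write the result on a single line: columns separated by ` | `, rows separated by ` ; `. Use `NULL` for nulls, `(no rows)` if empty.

7 | 14 ; 7 | 23 ; 9 | 38 ; 9 | 41 ; 10 | 31

Pairs (a,b) with same priority, a.age_days < b.age_days, a.id < b.id.
priority groups: high:{7,14,23} low:{5} med:{10,12,31,42} urgent:{9,19,25,27,38,41}
Ordered by (a.id, b.id); first 5.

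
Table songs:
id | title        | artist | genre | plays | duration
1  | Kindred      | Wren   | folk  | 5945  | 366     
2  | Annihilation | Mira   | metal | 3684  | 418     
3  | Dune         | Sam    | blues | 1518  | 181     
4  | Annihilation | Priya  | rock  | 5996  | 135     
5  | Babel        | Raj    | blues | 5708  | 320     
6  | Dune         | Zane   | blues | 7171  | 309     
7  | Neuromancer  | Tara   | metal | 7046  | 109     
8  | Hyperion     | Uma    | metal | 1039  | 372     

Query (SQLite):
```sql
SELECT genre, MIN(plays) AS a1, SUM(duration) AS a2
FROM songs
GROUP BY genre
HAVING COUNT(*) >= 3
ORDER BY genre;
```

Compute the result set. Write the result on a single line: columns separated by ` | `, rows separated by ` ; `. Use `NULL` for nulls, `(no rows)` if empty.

Group songs by genre.
Per group compute: MIN(plays), SUM(duration).
HAVING: drop groups with fewer than 3 rows.
  blues: ids {3, 5, 6} → MIN(plays)=1518, SUM(duration)=810
  folk: ids {1} → MIN(plays)=5945, SUM(duration)=366
  metal: ids {2, 7, 8} → MIN(plays)=1039, SUM(duration)=899
  rock: ids {4} → MIN(plays)=5996, SUM(duration)=135

blues | 1518 | 810 ; metal | 1039 | 899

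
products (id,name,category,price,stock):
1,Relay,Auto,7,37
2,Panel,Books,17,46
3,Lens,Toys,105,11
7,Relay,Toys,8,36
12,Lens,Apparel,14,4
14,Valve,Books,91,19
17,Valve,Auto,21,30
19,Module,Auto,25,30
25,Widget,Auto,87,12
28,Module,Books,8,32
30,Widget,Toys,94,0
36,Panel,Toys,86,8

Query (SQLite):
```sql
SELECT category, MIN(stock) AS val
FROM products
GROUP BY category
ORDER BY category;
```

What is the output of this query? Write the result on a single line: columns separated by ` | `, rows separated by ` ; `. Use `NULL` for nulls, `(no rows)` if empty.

Apparel | 4 ; Auto | 12 ; Books | 19 ; Toys | 0

Partition products by category; compute MIN(stock) within each group.
  Apparel: ids {12} → MIN(stock)=4
  Auto: ids {1, 17, 19, 25} → MIN(stock)=12
  Books: ids {2, 14, 28} → MIN(stock)=19
  Toys: ids {3, 7, 30, 36} → MIN(stock)=0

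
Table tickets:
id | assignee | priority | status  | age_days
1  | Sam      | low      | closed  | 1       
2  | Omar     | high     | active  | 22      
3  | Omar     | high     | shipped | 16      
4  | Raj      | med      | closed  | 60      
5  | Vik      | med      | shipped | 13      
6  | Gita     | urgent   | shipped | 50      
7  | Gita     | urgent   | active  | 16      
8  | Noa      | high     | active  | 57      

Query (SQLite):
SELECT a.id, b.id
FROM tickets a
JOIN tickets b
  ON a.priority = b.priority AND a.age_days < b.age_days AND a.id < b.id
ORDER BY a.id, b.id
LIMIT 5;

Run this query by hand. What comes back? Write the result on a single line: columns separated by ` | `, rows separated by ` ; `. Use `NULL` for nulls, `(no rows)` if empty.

Pairs (a,b) with same priority, a.age_days < b.age_days, a.id < b.id.
priority groups: high:{2,3,8} low:{1} med:{4,5} urgent:{6,7}
Ordered by (a.id, b.id); first 5.

2 | 8 ; 3 | 8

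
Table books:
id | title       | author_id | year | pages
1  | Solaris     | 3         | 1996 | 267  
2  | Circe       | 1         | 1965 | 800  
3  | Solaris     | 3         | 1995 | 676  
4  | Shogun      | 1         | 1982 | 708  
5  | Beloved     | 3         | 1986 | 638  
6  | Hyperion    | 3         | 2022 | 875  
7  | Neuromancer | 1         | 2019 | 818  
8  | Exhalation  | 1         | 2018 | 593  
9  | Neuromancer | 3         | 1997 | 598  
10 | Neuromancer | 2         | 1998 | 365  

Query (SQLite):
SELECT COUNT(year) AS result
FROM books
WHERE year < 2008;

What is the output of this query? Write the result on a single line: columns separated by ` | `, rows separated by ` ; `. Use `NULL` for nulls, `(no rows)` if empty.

7

Rows where year < 2008 → year values: [1996, 1965, 1995, 1982, 1986, 1997, 1998].
COUNT(year) counts non-NULL values → 7.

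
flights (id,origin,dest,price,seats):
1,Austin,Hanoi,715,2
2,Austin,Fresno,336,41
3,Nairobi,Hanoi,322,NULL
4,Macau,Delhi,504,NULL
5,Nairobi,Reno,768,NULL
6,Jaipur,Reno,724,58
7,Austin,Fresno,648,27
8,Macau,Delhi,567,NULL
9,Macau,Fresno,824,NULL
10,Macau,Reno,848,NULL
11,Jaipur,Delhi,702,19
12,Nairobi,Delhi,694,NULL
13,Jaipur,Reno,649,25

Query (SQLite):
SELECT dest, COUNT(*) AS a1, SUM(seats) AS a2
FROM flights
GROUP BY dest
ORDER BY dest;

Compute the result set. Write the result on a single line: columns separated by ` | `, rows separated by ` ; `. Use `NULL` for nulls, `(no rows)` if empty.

Group flights by dest.
Per group compute: COUNT(*), SUM(seats).
  Delhi: ids {4, 8, 11, 12} → COUNT(*)=4, SUM(seats)=19
  Fresno: ids {2, 7, 9} → COUNT(*)=3, SUM(seats)=68
  Hanoi: ids {1, 3} → COUNT(*)=2, SUM(seats)=2
  Reno: ids {5, 6, 10, 13} → COUNT(*)=4, SUM(seats)=83

Delhi | 4 | 19 ; Fresno | 3 | 68 ; Hanoi | 2 | 2 ; Reno | 4 | 83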